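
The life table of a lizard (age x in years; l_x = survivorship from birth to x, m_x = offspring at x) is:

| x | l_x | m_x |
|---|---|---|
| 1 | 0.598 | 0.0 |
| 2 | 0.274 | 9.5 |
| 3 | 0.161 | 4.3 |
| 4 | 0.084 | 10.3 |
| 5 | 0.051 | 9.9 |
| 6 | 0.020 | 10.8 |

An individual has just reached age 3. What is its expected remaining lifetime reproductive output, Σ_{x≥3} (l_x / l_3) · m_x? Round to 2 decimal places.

l_3 = 0.161. Conditional survival from age 3 to x is l_x / l_3.
  x=3: (0.161/0.161) × 4.3 = 4.3000
  x=4: (0.084/0.161) × 10.3 = 5.3739
  x=5: (0.051/0.161) × 9.9 = 3.1360
  x=6: (0.020/0.161) × 10.8 = 1.3416
Sum = 4.3000 + 5.3739 + 3.1360 + 1.3416 = 14.1516

14.15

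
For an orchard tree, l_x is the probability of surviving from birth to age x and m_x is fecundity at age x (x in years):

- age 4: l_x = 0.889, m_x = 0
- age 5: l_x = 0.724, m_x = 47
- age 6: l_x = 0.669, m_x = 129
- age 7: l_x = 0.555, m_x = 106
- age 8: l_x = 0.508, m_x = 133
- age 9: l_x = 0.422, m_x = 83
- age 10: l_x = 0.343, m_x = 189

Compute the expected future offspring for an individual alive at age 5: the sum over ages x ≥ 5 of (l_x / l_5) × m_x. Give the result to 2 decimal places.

l_5 = 0.724. Conditional survival from age 5 to x is l_x / l_5.
  x=5: (0.724/0.724) × 47 = 47.0000
  x=6: (0.669/0.724) × 129 = 119.2003
  x=7: (0.555/0.724) × 106 = 81.2569
  x=8: (0.508/0.724) × 133 = 93.3204
  x=9: (0.422/0.724) × 83 = 48.3785
  x=10: (0.343/0.724) × 189 = 89.5401
Sum = 47.0000 + 119.2003 + 81.2569 + 93.3204 + 48.3785 + 89.5401 = 478.6961

478.70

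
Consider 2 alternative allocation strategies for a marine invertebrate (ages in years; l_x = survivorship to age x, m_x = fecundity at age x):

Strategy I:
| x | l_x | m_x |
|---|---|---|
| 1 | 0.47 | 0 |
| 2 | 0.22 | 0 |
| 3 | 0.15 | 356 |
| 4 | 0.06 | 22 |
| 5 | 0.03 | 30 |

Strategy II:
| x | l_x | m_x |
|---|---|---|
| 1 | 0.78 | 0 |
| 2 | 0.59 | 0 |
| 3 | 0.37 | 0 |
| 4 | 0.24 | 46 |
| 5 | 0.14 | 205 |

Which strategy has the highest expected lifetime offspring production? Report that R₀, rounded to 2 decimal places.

Strategy I: R₀ = 0.47×0 + 0.22×0 + 0.15×356 + 0.06×22 + 0.03×30 = 55.6200
Strategy II: R₀ = 0.78×0 + 0.59×0 + 0.37×0 + 0.24×46 + 0.14×205 = 39.7400
Highest R₀: strategy I with 55.6200.

55.62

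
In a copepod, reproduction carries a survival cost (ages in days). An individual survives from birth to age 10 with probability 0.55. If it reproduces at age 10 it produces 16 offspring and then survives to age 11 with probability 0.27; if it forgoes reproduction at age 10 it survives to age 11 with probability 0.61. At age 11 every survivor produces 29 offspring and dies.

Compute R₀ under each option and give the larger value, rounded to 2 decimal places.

13.11

breed at age 10: R₀ = 0.55 × (16 + 0.27 × 29) = 0.55 × 23.8300 = 13.1065
delay to age 11: R₀ = 0.55 × (0.61 × 29) = 0.55 × 17.6900 = 9.7295
Higher: breed at age 10 (13.1065).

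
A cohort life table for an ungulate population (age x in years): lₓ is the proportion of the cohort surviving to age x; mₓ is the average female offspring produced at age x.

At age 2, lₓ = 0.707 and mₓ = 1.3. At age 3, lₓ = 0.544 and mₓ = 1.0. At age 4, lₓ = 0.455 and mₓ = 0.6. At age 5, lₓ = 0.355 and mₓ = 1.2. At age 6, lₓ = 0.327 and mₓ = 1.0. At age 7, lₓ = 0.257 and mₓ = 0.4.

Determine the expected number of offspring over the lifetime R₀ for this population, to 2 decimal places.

2.59

R₀ = Σ lₓ mₓ:
  age 2: 0.707 × 1.3 = 0.9191
  age 3: 0.544 × 1.0 = 0.5440
  age 4: 0.455 × 0.6 = 0.2730
  age 5: 0.355 × 1.2 = 0.4260
  age 6: 0.327 × 1.0 = 0.3270
  age 7: 0.257 × 0.4 = 0.1028
R₀ = 0.9191 + 0.5440 + 0.2730 + 0.4260 + 0.3270 + 0.1028 = 2.5919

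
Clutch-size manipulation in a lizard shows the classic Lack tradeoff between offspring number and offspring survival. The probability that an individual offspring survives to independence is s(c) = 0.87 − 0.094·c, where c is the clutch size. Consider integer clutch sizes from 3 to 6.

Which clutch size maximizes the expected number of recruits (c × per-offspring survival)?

5

Expected recruits = c × s(c):
  c=3: 3 × 0.588 = 1.764
  c=4: 4 × 0.494 = 1.976
  c=5: 5 × 0.400 = 2.000
  c=6: 6 × 0.306 = 1.836
Maximum at c = 5 (2.000 recruits).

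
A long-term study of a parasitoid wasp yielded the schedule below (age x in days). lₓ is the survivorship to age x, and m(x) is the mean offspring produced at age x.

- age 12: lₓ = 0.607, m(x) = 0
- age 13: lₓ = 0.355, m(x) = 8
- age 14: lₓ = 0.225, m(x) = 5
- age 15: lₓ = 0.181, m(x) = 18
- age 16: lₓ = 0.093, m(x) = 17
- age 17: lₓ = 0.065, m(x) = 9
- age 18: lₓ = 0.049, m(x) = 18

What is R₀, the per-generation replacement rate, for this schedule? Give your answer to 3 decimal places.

R₀ = Σ lₓ m(x):
  age 12: 0.607 × 0 = 0.0000
  age 13: 0.355 × 8 = 2.8400
  age 14: 0.225 × 5 = 1.1250
  age 15: 0.181 × 18 = 3.2580
  age 16: 0.093 × 17 = 1.5810
  age 17: 0.065 × 9 = 0.5850
  age 18: 0.049 × 18 = 0.8820
R₀ = 0.0000 + 2.8400 + 1.1250 + 3.2580 + 1.5810 + 0.5850 + 0.8820 = 10.2710

10.271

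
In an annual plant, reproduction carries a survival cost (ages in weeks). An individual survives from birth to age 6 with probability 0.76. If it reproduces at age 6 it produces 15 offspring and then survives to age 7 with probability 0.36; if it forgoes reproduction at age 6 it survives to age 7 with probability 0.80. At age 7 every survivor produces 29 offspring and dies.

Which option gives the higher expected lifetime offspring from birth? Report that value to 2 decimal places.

19.33

breed at age 6: R₀ = 0.76 × (15 + 0.36 × 29) = 0.76 × 25.4400 = 19.3344
delay to age 7: R₀ = 0.76 × (0.80 × 29) = 0.76 × 23.2000 = 17.6320
Higher: breed at age 6 (19.3344).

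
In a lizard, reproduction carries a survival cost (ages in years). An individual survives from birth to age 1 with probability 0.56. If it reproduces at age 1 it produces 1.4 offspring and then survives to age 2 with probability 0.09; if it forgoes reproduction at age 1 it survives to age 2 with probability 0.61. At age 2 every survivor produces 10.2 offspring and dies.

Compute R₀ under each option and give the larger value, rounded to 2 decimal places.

3.48

breed at age 1: R₀ = 0.56 × (1.4 + 0.09 × 10.2) = 0.56 × 2.3180 = 1.2981
delay to age 2: R₀ = 0.56 × (0.61 × 10.2) = 0.56 × 6.2220 = 3.4843
Higher: delay to age 2 (3.4843).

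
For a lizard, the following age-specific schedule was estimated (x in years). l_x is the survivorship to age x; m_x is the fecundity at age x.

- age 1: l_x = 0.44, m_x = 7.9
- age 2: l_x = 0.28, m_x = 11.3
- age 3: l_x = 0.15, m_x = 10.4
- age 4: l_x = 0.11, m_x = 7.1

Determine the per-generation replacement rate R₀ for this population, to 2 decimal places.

8.98

R₀ = Σ l_x m_x:
  age 1: 0.44 × 7.9 = 3.4760
  age 2: 0.28 × 11.3 = 3.1640
  age 3: 0.15 × 10.4 = 1.5600
  age 4: 0.11 × 7.1 = 0.7810
R₀ = 3.4760 + 3.1640 + 1.5600 + 0.7810 = 8.9810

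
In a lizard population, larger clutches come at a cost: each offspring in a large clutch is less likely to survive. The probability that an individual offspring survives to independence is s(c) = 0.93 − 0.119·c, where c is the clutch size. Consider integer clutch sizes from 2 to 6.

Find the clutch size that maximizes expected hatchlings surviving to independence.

4

Expected hatchlings surviving to independence = c × s(c):
  c=2: 2 × 0.692 = 1.384
  c=3: 3 × 0.573 = 1.719
  c=4: 4 × 0.454 = 1.816
  c=5: 5 × 0.335 = 1.675
  c=6: 6 × 0.216 = 1.296
Maximum at c = 4 (1.816 hatchlings surviving to independence).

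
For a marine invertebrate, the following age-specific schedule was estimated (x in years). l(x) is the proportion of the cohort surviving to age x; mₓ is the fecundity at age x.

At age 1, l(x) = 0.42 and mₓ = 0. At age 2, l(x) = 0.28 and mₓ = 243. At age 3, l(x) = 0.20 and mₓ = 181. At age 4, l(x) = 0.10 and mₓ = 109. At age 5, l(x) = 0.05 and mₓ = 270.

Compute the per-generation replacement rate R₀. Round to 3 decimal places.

R₀ = Σ l(x) mₓ:
  age 1: 0.42 × 0 = 0.0000
  age 2: 0.28 × 243 = 68.0400
  age 3: 0.20 × 181 = 36.2000
  age 4: 0.10 × 109 = 10.9000
  age 5: 0.05 × 270 = 13.5000
R₀ = 0.0000 + 68.0400 + 36.2000 + 10.9000 + 13.5000 = 128.6400

128.640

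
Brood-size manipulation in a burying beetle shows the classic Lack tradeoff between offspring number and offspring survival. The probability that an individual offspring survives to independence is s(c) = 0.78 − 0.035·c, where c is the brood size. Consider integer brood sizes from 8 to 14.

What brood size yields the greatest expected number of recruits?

Expected recruits = c × s(c):
  c=8: 8 × 0.500 = 4.000
  c=9: 9 × 0.465 = 4.185
  c=10: 10 × 0.430 = 4.300
  c=11: 11 × 0.395 = 4.345
  c=12: 12 × 0.360 = 4.320
  c=13: 13 × 0.325 = 4.225
  c=14: 14 × 0.290 = 4.060
Maximum at c = 11 (4.345 recruits).

11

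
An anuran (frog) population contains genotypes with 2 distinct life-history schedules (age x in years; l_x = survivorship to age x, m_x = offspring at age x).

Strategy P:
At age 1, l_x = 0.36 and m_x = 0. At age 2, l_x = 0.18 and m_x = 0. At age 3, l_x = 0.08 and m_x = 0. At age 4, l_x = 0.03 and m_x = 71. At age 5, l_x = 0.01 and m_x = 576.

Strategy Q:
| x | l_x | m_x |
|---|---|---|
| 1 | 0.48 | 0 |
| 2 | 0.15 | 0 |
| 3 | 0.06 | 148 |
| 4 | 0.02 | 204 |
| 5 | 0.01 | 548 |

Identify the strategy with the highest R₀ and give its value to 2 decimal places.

Strategy P: R₀ = 0.36×0 + 0.18×0 + 0.08×0 + 0.03×71 + 0.01×576 = 7.8900
Strategy Q: R₀ = 0.48×0 + 0.15×0 + 0.06×148 + 0.02×204 + 0.01×548 = 18.4400
Highest R₀: strategy Q with 18.4400.

18.44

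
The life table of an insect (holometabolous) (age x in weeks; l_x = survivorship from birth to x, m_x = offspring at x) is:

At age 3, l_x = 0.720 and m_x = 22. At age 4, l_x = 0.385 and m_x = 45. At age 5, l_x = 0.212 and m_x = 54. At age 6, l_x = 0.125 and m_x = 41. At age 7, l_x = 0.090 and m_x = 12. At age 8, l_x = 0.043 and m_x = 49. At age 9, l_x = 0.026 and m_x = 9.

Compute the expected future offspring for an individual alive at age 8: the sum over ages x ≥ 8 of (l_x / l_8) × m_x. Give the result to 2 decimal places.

54.44

l_8 = 0.043. Conditional survival from age 8 to x is l_x / l_8.
  x=8: (0.043/0.043) × 49 = 49.0000
  x=9: (0.026/0.043) × 9 = 5.4419
Sum = 49.0000 + 5.4419 = 54.4419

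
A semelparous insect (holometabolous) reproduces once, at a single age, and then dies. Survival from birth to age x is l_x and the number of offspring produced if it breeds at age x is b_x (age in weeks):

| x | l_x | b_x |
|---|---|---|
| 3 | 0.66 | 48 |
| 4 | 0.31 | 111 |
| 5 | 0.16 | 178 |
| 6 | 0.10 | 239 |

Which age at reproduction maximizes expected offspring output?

Expected offspring if breeding at age x = l_x × b_x:
  age 3: 0.66 × 48 = 31.680
  age 4: 0.31 × 111 = 34.410
  age 5: 0.16 × 178 = 28.480
  age 6: 0.10 × 239 = 23.900
Maximum at age 4 (34.410).

4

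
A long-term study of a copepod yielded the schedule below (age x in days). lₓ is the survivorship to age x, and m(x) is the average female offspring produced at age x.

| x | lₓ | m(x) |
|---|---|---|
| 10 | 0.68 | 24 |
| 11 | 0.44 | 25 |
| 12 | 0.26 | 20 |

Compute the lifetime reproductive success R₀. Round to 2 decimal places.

32.52

R₀ = Σ lₓ m(x):
  age 10: 0.68 × 24 = 16.3200
  age 11: 0.44 × 25 = 11.0000
  age 12: 0.26 × 20 = 5.2000
R₀ = 16.3200 + 11.0000 + 5.2000 = 32.5200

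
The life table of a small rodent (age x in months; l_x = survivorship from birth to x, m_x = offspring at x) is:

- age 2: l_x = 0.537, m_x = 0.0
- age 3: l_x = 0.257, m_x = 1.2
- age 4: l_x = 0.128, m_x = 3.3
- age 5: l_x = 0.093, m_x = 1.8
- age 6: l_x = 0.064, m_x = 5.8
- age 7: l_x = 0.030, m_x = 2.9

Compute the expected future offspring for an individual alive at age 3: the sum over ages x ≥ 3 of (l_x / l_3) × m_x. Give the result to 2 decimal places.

l_3 = 0.257. Conditional survival from age 3 to x is l_x / l_3.
  x=3: (0.257/0.257) × 1.2 = 1.2000
  x=4: (0.128/0.257) × 3.3 = 1.6436
  x=5: (0.093/0.257) × 1.8 = 0.6514
  x=6: (0.064/0.257) × 5.8 = 1.4444
  x=7: (0.030/0.257) × 2.9 = 0.3385
Sum = 1.2000 + 1.6436 + 0.6514 + 1.4444 + 0.3385 = 5.2778

5.28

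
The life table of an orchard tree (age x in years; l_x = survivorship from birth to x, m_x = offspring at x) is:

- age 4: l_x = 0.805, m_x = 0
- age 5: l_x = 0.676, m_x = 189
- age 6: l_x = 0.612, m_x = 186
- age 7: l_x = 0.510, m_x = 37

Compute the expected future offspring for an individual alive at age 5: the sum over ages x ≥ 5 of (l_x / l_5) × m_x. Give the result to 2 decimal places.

385.30

l_5 = 0.676. Conditional survival from age 5 to x is l_x / l_5.
  x=5: (0.676/0.676) × 189 = 189.0000
  x=6: (0.612/0.676) × 186 = 168.3905
  x=7: (0.510/0.676) × 37 = 27.9142
Sum = 189.0000 + 168.3905 + 27.9142 = 385.3047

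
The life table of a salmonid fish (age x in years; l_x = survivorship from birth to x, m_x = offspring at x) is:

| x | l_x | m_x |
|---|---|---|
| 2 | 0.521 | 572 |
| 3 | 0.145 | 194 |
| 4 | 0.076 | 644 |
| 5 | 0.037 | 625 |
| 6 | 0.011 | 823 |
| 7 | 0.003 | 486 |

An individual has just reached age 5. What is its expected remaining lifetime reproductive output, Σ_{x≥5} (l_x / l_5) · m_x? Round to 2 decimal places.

l_5 = 0.037. Conditional survival from age 5 to x is l_x / l_5.
  x=5: (0.037/0.037) × 625 = 625.0000
  x=6: (0.011/0.037) × 823 = 244.6757
  x=7: (0.003/0.037) × 486 = 39.4054
Sum = 625.0000 + 244.6757 + 39.4054 = 909.0811

909.08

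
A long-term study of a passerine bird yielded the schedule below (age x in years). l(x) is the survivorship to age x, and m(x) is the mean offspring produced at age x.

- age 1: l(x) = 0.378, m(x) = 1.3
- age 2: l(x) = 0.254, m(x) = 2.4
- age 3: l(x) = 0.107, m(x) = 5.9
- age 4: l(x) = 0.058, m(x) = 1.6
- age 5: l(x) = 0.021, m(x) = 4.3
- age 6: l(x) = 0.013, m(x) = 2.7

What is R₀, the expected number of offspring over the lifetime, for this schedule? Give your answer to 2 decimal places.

R₀ = Σ l(x) m(x):
  age 1: 0.378 × 1.3 = 0.4914
  age 2: 0.254 × 2.4 = 0.6096
  age 3: 0.107 × 5.9 = 0.6313
  age 4: 0.058 × 1.6 = 0.0928
  age 5: 0.021 × 4.3 = 0.0903
  age 6: 0.013 × 2.7 = 0.0351
R₀ = 0.4914 + 0.6096 + 0.6313 + 0.0928 + 0.0903 + 0.0351 = 1.9505

1.95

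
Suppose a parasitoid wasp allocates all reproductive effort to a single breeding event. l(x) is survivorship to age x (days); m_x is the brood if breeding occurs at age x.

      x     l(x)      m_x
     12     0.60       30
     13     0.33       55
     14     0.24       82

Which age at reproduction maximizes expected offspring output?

14

Expected offspring if breeding at age x = l(x) × m_x:
  age 12: 0.60 × 30 = 18.000
  age 13: 0.33 × 55 = 18.150
  age 14: 0.24 × 82 = 19.680
Maximum at age 14 (19.680).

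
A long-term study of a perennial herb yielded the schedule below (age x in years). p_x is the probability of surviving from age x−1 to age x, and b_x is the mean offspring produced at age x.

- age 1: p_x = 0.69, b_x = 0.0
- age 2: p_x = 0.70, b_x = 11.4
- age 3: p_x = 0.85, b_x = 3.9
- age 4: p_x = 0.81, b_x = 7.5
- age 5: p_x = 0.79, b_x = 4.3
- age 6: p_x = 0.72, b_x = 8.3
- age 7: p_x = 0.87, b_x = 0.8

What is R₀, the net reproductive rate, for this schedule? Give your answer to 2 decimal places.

12.43

Survivorship from birth: l_x = p_1·p_2·…·p_x.
  l_1 = 0.69000
  l_2 = 0.48300
  l_3 = 0.41055
  l_4 = 0.33255
  l_5 = 0.26271
  l_6 = 0.18915
  l_7 = 0.16456
R₀ = Σ l_x b_x:
  age 1: 0.69000 × 0.0 = 0.0000
  age 2: 0.48300 × 11.4 = 5.5062
  age 3: 0.41055 × 3.9 = 1.6011
  age 4: 0.33255 × 7.5 = 2.4941
  age 5: 0.26271 × 4.3 = 1.1297
  age 6: 0.18915 × 8.3 = 1.5699
  age 7: 0.16456 × 0.8 = 0.1316
R₀ = 0.0000 + 5.5062 + 1.6011 + 2.4941 + 1.1297 + 1.5699 + 0.1316 = 12.4327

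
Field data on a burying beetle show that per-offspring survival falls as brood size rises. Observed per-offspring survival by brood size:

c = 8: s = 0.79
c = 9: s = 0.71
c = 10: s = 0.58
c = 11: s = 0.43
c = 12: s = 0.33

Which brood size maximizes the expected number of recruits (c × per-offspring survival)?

Expected recruits = c × s(c):
  c=8: 8 × 0.79 = 6.320
  c=9: 9 × 0.71 = 6.390
  c=10: 10 × 0.58 = 5.800
  c=11: 11 × 0.43 = 4.730
  c=12: 12 × 0.33 = 3.960
Maximum at c = 9 (6.390 recruits).

9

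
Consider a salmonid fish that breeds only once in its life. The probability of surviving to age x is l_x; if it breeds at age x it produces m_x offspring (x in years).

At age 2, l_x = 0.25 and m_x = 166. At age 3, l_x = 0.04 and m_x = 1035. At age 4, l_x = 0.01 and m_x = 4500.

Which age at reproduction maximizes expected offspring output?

4

Expected offspring if breeding at age x = l_x × m_x:
  age 2: 0.25 × 166 = 41.500
  age 3: 0.04 × 1035 = 41.400
  age 4: 0.01 × 4500 = 45.000
Maximum at age 4 (45.000).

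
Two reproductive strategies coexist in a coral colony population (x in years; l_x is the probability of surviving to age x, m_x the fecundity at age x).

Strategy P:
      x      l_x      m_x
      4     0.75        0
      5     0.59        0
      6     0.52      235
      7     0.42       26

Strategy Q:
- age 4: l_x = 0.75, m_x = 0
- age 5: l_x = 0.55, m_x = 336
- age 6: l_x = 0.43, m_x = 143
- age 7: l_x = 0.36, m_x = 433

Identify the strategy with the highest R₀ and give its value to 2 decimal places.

Strategy P: R₀ = 0.75×0 + 0.59×0 + 0.52×235 + 0.42×26 = 133.1200
Strategy Q: R₀ = 0.75×0 + 0.55×336 + 0.43×143 + 0.36×433 = 402.1700
Highest R₀: strategy Q with 402.1700.

402.17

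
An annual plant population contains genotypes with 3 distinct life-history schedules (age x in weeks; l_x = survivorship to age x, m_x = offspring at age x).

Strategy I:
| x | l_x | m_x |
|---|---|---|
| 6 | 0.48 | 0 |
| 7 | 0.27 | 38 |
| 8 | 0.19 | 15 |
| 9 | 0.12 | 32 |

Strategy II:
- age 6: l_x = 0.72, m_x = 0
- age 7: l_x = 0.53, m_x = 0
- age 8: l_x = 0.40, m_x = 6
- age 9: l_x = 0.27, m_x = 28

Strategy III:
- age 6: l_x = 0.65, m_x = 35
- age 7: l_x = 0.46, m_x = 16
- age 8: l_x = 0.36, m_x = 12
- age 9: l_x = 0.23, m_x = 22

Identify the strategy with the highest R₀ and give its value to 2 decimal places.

Strategy I: R₀ = 0.48×0 + 0.27×38 + 0.19×15 + 0.12×32 = 16.9500
Strategy II: R₀ = 0.72×0 + 0.53×0 + 0.40×6 + 0.27×28 = 9.9600
Strategy III: R₀ = 0.65×35 + 0.46×16 + 0.36×12 + 0.23×22 = 39.4900
Highest R₀: strategy III with 39.4900.

39.49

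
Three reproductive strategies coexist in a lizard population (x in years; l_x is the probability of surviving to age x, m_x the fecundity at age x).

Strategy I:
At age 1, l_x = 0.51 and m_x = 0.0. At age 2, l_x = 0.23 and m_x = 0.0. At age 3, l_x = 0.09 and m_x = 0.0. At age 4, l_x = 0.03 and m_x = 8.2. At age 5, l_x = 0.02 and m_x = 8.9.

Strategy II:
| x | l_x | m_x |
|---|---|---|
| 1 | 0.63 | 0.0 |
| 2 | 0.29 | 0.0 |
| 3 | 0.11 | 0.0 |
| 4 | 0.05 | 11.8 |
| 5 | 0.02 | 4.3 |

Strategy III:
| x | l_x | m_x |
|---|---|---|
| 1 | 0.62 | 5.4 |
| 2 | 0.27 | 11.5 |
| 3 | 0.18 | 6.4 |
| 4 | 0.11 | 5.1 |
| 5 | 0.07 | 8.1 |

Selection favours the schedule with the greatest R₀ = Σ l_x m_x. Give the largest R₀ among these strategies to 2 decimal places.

8.73

Strategy I: R₀ = 0.51×0.0 + 0.23×0.0 + 0.09×0.0 + 0.03×8.2 + 0.02×8.9 = 0.4240
Strategy II: R₀ = 0.63×0.0 + 0.29×0.0 + 0.11×0.0 + 0.05×11.8 + 0.02×4.3 = 0.6760
Strategy III: R₀ = 0.62×5.4 + 0.27×11.5 + 0.18×6.4 + 0.11×5.1 + 0.07×8.1 = 8.7330
Highest R₀: strategy III with 8.7330.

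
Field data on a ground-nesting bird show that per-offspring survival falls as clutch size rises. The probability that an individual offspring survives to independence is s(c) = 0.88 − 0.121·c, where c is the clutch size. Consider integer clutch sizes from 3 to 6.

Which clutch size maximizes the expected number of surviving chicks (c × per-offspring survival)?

4

Expected surviving chicks = c × s(c):
  c=3: 3 × 0.517 = 1.551
  c=4: 4 × 0.396 = 1.584
  c=5: 5 × 0.275 = 1.375
  c=6: 6 × 0.154 = 0.924
Maximum at c = 4 (1.584 surviving chicks).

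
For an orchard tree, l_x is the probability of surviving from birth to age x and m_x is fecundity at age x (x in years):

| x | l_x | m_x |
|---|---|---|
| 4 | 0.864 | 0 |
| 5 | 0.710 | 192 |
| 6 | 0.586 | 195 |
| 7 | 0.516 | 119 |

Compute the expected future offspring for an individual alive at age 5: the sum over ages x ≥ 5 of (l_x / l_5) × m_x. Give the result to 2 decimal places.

l_5 = 0.710. Conditional survival from age 5 to x is l_x / l_5.
  x=5: (0.710/0.710) × 192 = 192.0000
  x=6: (0.586/0.710) × 195 = 160.9437
  x=7: (0.516/0.710) × 119 = 86.4845
Sum = 192.0000 + 160.9437 + 86.4845 = 439.4282

439.43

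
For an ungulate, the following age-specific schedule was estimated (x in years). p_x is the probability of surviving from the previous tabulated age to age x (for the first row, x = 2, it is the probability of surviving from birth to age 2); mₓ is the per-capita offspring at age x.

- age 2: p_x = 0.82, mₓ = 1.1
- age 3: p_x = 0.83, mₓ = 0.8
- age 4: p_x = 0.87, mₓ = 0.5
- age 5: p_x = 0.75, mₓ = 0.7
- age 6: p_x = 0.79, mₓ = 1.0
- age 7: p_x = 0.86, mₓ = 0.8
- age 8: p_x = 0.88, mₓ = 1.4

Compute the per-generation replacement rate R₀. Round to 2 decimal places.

3.02

Survivorship from birth: l_x = p_2·p_3·…·p_x.
  l_2 = 0.82000
  l_3 = 0.68060
  l_4 = 0.59212
  l_5 = 0.44409
  l_6 = 0.35083
  l_7 = 0.30172
  l_8 = 0.26551
R₀ = Σ l_x mₓ:
  age 2: 0.82000 × 1.1 = 0.9020
  age 3: 0.68060 × 0.8 = 0.5445
  age 4: 0.59212 × 0.5 = 0.2961
  age 5: 0.44409 × 0.7 = 0.3109
  age 6: 0.35083 × 1.0 = 0.3508
  age 7: 0.30172 × 0.8 = 0.2414
  age 8: 0.26551 × 1.4 = 0.3717
R₀ = 0.9020 + 0.5445 + 0.2961 + 0.3109 + 0.3508 + 0.2414 + 0.3717 = 3.0173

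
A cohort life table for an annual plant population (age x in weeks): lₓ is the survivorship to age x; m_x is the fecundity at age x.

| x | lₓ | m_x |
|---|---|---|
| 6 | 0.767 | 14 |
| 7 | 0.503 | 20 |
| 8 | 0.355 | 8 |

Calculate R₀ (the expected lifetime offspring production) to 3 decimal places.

23.638

R₀ = Σ lₓ m_x:
  age 6: 0.767 × 14 = 10.7380
  age 7: 0.503 × 20 = 10.0600
  age 8: 0.355 × 8 = 2.8400
R₀ = 10.7380 + 10.0600 + 2.8400 = 23.6380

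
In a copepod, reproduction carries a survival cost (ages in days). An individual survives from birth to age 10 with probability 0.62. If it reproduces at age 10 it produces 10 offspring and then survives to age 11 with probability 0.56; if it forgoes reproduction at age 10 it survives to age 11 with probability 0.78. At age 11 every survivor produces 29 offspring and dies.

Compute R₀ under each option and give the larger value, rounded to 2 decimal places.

16.27

breed at age 10: R₀ = 0.62 × (10 + 0.56 × 29) = 0.62 × 26.2400 = 16.2688
delay to age 11: R₀ = 0.62 × (0.78 × 29) = 0.62 × 22.6200 = 14.0244
Higher: breed at age 10 (16.2688).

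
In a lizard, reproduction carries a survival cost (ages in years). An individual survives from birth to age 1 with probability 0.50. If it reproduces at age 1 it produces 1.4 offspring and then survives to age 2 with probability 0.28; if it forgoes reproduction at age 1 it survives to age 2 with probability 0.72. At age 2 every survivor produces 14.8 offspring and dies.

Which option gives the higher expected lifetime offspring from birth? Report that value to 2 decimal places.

5.33

breed at age 1: R₀ = 0.50 × (1.4 + 0.28 × 14.8) = 0.50 × 5.5440 = 2.7720
delay to age 2: R₀ = 0.50 × (0.72 × 14.8) = 0.50 × 10.6560 = 5.3280
Higher: delay to age 2 (5.3280).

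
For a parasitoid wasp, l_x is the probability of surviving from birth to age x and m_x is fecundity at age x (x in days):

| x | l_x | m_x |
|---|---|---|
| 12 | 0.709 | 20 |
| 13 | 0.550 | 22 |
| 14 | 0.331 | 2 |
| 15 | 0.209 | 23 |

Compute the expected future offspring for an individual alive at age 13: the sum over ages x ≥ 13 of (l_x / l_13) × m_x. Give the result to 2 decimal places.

l_13 = 0.550. Conditional survival from age 13 to x is l_x / l_13.
  x=13: (0.550/0.550) × 22 = 22.0000
  x=14: (0.331/0.550) × 2 = 1.2036
  x=15: (0.209/0.550) × 23 = 8.7400
Sum = 22.0000 + 1.2036 + 8.7400 = 31.9436

31.94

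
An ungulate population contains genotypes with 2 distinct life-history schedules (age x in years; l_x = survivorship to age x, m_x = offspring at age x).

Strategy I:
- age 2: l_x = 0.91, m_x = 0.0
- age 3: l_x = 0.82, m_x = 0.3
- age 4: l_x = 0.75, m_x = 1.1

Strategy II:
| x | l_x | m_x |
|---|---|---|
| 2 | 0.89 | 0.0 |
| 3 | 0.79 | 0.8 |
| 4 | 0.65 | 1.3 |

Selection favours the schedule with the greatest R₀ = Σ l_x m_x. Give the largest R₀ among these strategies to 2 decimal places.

Strategy I: R₀ = 0.91×0.0 + 0.82×0.3 + 0.75×1.1 = 1.0710
Strategy II: R₀ = 0.89×0.0 + 0.79×0.8 + 0.65×1.3 = 1.4770
Highest R₀: strategy II with 1.4770.

1.48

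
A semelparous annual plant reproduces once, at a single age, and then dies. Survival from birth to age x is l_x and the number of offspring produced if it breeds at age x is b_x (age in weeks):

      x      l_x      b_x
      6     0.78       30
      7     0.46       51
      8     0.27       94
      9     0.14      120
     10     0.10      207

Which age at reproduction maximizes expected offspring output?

Expected offspring if breeding at age x = l_x × b_x:
  age 6: 0.78 × 30 = 23.400
  age 7: 0.46 × 51 = 23.460
  age 8: 0.27 × 94 = 25.380
  age 9: 0.14 × 120 = 16.800
  age 10: 0.10 × 207 = 20.700
Maximum at age 8 (25.380).

8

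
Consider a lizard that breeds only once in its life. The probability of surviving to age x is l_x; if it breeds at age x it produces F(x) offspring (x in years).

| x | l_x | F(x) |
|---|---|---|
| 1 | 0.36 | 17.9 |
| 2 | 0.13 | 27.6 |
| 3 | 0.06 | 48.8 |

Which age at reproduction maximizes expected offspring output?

Expected offspring if breeding at age x = l_x × F(x):
  age 1: 0.36 × 17.9 = 6.444
  age 2: 0.13 × 27.6 = 3.588
  age 3: 0.06 × 48.8 = 2.928
Maximum at age 1 (6.444).

1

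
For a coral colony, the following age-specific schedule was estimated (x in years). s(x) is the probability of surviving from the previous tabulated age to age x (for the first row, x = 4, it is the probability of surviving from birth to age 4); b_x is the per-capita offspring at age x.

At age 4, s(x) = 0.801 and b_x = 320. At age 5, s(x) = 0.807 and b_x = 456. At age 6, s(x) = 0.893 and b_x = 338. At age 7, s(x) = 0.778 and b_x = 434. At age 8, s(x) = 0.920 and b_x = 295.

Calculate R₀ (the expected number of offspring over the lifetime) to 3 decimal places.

Survivorship from birth: l_x = s_4·s_5·…·s_x.
  l_4 = 0.80100
  l_5 = 0.64641
  l_6 = 0.57724
  l_7 = 0.44909
  l_8 = 0.41317
R₀ = Σ l_x b_x:
  age 4: 0.80100 × 320 = 256.3200
  age 5: 0.64641 × 456 = 294.7630
  age 6: 0.57724 × 338 = 195.1071
  age 7: 0.44909 × 434 = 194.9051
  age 8: 0.41317 × 295 = 121.8851
R₀ = 256.3200 + 294.7630 + 195.1071 + 194.9051 + 121.8851 = 1062.9803

1062.980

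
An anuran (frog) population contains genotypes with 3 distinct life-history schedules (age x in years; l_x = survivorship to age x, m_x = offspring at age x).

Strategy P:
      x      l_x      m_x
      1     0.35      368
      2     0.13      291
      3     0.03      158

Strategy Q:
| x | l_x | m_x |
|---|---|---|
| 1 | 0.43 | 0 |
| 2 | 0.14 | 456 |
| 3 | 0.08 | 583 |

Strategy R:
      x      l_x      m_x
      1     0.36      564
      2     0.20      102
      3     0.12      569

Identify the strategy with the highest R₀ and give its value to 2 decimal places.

Strategy P: R₀ = 0.35×368 + 0.13×291 + 0.03×158 = 171.3700
Strategy Q: R₀ = 0.43×0 + 0.14×456 + 0.08×583 = 110.4800
Strategy R: R₀ = 0.36×564 + 0.20×102 + 0.12×569 = 291.7200
Highest R₀: strategy R with 291.7200.

291.72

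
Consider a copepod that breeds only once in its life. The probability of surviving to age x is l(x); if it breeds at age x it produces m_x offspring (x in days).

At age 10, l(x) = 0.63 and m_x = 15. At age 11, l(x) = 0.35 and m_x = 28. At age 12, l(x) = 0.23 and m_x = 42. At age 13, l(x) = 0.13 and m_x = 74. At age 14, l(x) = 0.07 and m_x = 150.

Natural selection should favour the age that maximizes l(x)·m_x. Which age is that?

Expected offspring if breeding at age x = l(x) × m_x:
  age 10: 0.63 × 15 = 9.450
  age 11: 0.35 × 28 = 9.800
  age 12: 0.23 × 42 = 9.660
  age 13: 0.13 × 74 = 9.620
  age 14: 0.07 × 150 = 10.500
Maximum at age 14 (10.500).

14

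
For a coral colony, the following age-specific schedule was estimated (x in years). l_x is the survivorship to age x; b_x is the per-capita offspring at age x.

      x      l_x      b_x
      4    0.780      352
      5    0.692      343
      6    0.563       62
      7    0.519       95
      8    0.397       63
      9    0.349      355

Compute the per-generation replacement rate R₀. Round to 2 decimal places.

R₀ = Σ l_x b_x:
  age 4: 0.780 × 352 = 274.5600
  age 5: 0.692 × 343 = 237.3560
  age 6: 0.563 × 62 = 34.9060
  age 7: 0.519 × 95 = 49.3050
  age 8: 0.397 × 63 = 25.0110
  age 9: 0.349 × 355 = 123.8950
R₀ = 274.5600 + 237.3560 + 34.9060 + 49.3050 + 25.0110 + 123.8950 = 745.0330

745.03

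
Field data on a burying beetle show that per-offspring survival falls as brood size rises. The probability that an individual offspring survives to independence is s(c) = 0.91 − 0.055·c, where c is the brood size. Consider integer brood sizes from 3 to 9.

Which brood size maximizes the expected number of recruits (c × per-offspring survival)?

Expected recruits = c × s(c):
  c=3: 3 × 0.745 = 2.235
  c=4: 4 × 0.690 = 2.760
  c=5: 5 × 0.635 = 3.175
  c=6: 6 × 0.580 = 3.480
  c=7: 7 × 0.525 = 3.675
  c=8: 8 × 0.470 = 3.760
  c=9: 9 × 0.415 = 3.735
Maximum at c = 8 (3.760 recruits).

8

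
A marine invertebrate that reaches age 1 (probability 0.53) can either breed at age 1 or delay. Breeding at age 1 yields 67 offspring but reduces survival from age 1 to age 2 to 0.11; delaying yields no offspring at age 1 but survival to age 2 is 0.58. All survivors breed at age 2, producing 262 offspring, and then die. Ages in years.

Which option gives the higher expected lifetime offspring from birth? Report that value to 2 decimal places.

80.54

breed at age 1: R₀ = 0.53 × (67 + 0.11 × 262) = 0.53 × 95.8200 = 50.7846
delay to age 2: R₀ = 0.53 × (0.58 × 262) = 0.53 × 151.9600 = 80.5388
Higher: delay to age 2 (80.5388).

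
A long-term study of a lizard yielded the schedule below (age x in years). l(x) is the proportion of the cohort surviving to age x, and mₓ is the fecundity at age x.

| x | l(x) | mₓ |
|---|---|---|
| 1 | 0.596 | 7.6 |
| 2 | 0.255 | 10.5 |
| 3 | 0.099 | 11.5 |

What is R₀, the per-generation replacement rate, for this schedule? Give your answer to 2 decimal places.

R₀ = Σ l(x) mₓ:
  age 1: 0.596 × 7.6 = 4.5296
  age 2: 0.255 × 10.5 = 2.6775
  age 3: 0.099 × 11.5 = 1.1385
R₀ = 4.5296 + 2.6775 + 1.1385 = 8.3456

8.35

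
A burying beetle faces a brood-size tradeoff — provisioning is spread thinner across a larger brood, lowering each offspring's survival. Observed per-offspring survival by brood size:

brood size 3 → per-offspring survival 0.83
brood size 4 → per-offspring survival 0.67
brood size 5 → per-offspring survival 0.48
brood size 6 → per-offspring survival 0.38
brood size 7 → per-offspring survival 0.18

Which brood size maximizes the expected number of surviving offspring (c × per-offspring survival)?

4

Expected surviving offspring = c × s(c):
  c=3: 3 × 0.83 = 2.490
  c=4: 4 × 0.67 = 2.680
  c=5: 5 × 0.48 = 2.400
  c=6: 6 × 0.38 = 2.280
  c=7: 7 × 0.18 = 1.260
Maximum at c = 4 (2.680 surviving offspring).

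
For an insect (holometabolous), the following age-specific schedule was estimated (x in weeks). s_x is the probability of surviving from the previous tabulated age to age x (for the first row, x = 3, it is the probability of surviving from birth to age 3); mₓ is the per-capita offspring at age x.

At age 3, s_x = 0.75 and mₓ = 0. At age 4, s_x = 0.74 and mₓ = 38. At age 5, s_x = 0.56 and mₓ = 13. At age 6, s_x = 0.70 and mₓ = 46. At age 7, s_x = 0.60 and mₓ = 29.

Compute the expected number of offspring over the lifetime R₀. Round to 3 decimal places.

38.924

Survivorship from birth: l_x = s_3·s_4·…·s_x.
  l_3 = 0.75000
  l_4 = 0.55500
  l_5 = 0.31080
  l_6 = 0.21756
  l_7 = 0.13054
R₀ = Σ l_x mₓ:
  age 3: 0.75000 × 0 = 0.0000
  age 4: 0.55500 × 38 = 21.0900
  age 5: 0.31080 × 13 = 4.0404
  age 6: 0.21756 × 46 = 10.0078
  age 7: 0.13054 × 29 = 3.7857
R₀ = 0.0000 + 21.0900 + 4.0404 + 10.0078 + 3.7857 = 38.9238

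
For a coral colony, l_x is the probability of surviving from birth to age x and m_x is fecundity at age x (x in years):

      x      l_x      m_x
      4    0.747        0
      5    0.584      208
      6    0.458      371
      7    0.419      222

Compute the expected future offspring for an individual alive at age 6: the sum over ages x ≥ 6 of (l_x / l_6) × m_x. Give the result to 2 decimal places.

574.10

l_6 = 0.458. Conditional survival from age 6 to x is l_x / l_6.
  x=6: (0.458/0.458) × 371 = 371.0000
  x=7: (0.419/0.458) × 222 = 203.0961
Sum = 371.0000 + 203.0961 = 574.0961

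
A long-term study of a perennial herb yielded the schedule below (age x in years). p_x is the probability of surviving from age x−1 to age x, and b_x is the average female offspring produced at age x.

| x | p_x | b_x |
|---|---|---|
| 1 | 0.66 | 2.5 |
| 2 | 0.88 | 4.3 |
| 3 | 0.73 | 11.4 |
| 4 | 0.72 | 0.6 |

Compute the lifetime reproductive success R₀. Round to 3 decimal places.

9.164

Survivorship from birth: l_x = p_1·p_2·…·p_x.
  l_1 = 0.66000
  l_2 = 0.58080
  l_3 = 0.42398
  l_4 = 0.30527
R₀ = Σ l_x b_x:
  age 1: 0.66000 × 2.5 = 1.6500
  age 2: 0.58080 × 4.3 = 2.4974
  age 3: 0.42398 × 11.4 = 4.8334
  age 4: 0.30527 × 0.6 = 0.1832
R₀ = 1.6500 + 2.4974 + 4.8334 + 0.1832 = 9.1640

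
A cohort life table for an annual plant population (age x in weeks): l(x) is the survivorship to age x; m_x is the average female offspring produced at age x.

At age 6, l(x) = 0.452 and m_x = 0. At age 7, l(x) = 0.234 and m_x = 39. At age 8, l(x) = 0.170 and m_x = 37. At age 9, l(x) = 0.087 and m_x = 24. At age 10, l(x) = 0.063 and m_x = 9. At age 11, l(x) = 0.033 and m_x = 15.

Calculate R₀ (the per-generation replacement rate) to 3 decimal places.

R₀ = Σ l(x) m_x:
  age 6: 0.452 × 0 = 0.0000
  age 7: 0.234 × 39 = 9.1260
  age 8: 0.170 × 37 = 6.2900
  age 9: 0.087 × 24 = 2.0880
  age 10: 0.063 × 9 = 0.5670
  age 11: 0.033 × 15 = 0.4950
R₀ = 0.0000 + 9.1260 + 6.2900 + 2.0880 + 0.5670 + 0.4950 = 18.5660

18.566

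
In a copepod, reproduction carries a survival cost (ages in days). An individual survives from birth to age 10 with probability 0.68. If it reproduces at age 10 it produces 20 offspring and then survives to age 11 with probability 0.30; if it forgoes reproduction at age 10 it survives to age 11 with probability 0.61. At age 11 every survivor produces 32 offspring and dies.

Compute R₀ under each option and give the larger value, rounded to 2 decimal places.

breed at age 10: R₀ = 0.68 × (20 + 0.30 × 32) = 0.68 × 29.6000 = 20.1280
delay to age 11: R₀ = 0.68 × (0.61 × 32) = 0.68 × 19.5200 = 13.2736
Higher: breed at age 10 (20.1280).

20.13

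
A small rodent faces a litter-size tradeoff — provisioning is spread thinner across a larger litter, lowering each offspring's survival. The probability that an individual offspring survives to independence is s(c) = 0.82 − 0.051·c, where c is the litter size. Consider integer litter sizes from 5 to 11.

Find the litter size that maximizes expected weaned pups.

8

Expected weaned pups = c × s(c):
  c=5: 5 × 0.565 = 2.825
  c=6: 6 × 0.514 = 3.084
  c=7: 7 × 0.463 = 3.241
  c=8: 8 × 0.412 = 3.296
  c=9: 9 × 0.361 = 3.249
  c=10: 10 × 0.310 = 3.100
  c=11: 11 × 0.259 = 2.849
Maximum at c = 8 (3.296 weaned pups).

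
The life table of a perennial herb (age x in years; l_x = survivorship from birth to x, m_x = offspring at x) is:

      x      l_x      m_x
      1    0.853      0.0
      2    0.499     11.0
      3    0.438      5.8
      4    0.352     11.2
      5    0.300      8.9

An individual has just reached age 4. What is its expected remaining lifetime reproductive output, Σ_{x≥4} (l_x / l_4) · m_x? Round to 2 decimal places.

18.79

l_4 = 0.352. Conditional survival from age 4 to x is l_x / l_4.
  x=4: (0.352/0.352) × 11.2 = 11.2000
  x=5: (0.300/0.352) × 8.9 = 7.5852
Sum = 11.2000 + 7.5852 = 18.7852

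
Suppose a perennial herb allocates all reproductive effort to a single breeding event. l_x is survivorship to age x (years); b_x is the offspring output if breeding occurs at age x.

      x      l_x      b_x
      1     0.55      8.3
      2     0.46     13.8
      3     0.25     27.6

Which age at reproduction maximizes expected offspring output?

3

Expected offspring if breeding at age x = l_x × b_x:
  age 1: 0.55 × 8.3 = 4.565
  age 2: 0.46 × 13.8 = 6.348
  age 3: 0.25 × 27.6 = 6.900
Maximum at age 3 (6.900).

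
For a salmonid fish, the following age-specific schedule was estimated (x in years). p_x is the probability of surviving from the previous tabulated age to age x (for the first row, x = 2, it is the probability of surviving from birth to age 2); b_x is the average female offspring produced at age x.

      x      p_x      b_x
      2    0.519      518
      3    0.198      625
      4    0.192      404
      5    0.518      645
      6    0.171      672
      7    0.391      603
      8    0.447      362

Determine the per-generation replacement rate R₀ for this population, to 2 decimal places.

Survivorship from birth: l_x = p_2·p_3·…·p_x.
  l_2 = 0.51900
  l_3 = 0.10276
  l_4 = 0.01973
  l_5 = 0.01022
  l_6 = 0.00175
  l_7 = 0.00068
  l_8 = 0.00031
R₀ = Σ l_x b_x:
  age 2: 0.51900 × 518 = 268.8420
  age 3: 0.10276 × 625 = 64.2250
  age 4: 0.01973 × 404 = 7.9709
  age 5: 0.01022 × 645 = 6.5919
  age 6: 0.00175 × 672 = 1.1760
  age 7: 0.00068 × 603 = 0.4100
  age 8: 0.00031 × 362 = 0.1122
R₀ = 268.8420 + 64.2250 + 7.9709 + 6.5919 + 1.1760 + 0.4100 + 0.1122 = 349.3281

349.33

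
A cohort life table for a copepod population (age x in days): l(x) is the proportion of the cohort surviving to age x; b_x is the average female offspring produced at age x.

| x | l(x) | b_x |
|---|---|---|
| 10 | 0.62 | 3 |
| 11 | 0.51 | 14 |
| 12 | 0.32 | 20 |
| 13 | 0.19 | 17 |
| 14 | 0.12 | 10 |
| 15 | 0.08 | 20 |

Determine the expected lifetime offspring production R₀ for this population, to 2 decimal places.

R₀ = Σ l(x) b_x:
  age 10: 0.62 × 3 = 1.8600
  age 11: 0.51 × 14 = 7.1400
  age 12: 0.32 × 20 = 6.4000
  age 13: 0.19 × 17 = 3.2300
  age 14: 0.12 × 10 = 1.2000
  age 15: 0.08 × 20 = 1.6000
R₀ = 1.8600 + 7.1400 + 6.4000 + 3.2300 + 1.2000 + 1.6000 = 21.4300

21.43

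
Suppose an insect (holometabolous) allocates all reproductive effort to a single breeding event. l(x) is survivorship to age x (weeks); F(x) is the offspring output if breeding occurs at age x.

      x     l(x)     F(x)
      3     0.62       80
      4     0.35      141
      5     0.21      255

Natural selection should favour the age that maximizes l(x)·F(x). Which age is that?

Expected offspring if breeding at age x = l(x) × F(x):
  age 3: 0.62 × 80 = 49.600
  age 4: 0.35 × 141 = 49.350
  age 5: 0.21 × 255 = 53.550
Maximum at age 5 (53.550).

5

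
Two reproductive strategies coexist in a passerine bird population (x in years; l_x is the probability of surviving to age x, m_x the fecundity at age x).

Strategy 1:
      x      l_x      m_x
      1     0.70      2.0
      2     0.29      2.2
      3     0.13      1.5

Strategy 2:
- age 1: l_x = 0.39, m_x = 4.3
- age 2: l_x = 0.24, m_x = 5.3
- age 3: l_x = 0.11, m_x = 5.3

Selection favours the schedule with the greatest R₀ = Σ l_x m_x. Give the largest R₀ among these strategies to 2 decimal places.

Strategy 1: R₀ = 0.70×2.0 + 0.29×2.2 + 0.13×1.5 = 2.2330
Strategy 2: R₀ = 0.39×4.3 + 0.24×5.3 + 0.11×5.3 = 3.5320
Highest R₀: strategy 2 with 3.5320.

3.53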